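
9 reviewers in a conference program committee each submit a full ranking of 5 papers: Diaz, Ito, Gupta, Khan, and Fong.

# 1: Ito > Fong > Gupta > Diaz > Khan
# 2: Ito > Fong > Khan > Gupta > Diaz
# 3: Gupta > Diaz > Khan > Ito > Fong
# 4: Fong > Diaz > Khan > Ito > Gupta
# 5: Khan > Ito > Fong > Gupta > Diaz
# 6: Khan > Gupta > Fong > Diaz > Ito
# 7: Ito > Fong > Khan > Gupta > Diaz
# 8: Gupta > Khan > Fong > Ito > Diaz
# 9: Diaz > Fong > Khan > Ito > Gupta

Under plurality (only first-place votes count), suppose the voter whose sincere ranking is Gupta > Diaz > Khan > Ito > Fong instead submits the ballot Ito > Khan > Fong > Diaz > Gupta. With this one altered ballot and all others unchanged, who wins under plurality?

First-place totals with the altered ballot: Diaz 1, Ito 4, Gupta 1, Khan 2, Fong 1.
The winner is unchanged: still Ito.

Ito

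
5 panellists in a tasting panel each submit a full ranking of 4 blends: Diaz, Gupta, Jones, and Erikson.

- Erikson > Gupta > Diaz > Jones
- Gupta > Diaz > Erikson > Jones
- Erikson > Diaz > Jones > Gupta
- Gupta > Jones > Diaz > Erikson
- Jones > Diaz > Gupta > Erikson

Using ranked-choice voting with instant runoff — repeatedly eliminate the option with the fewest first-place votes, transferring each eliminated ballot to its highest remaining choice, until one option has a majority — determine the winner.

Gupta

Round 1: Gupta 2, Erikson 2, Jones 1, Diaz 0. Diaz has the fewest and is eliminated.
Round 2: Gupta 2, Erikson 2, Jones 1. Jones has the fewest and is eliminated.
Round 3: Gupta 3, Erikson 2. Gupta has a majority.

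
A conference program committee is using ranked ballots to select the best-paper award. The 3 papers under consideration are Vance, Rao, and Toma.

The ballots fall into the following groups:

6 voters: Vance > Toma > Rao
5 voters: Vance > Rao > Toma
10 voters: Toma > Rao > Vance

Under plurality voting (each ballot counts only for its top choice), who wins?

Vance

First-place vote totals:
  Vance: 11
  Rao: 0
  Toma: 10
Vance has the most first-place votes.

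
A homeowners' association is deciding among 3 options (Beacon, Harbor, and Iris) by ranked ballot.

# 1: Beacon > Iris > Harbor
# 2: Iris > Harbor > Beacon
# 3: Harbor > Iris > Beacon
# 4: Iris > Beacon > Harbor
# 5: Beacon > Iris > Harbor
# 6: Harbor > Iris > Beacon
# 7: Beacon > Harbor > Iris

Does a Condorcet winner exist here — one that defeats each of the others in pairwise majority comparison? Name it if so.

Head-to-head results (7 voters total):
Beacon vs Harbor: Beacon wins 4–3.
Beacon vs Iris: Iris wins 4–3.
Harbor vs Iris: Iris wins 4–3.
Iris beats each rival — Beacon (4–3), Harbor (4–3) — so Iris is the Condorcet winner.

Iris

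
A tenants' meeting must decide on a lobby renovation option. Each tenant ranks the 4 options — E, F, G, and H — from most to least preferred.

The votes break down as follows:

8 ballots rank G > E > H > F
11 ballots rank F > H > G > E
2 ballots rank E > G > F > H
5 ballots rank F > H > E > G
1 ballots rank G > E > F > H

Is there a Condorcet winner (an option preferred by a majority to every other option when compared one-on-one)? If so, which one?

Head-to-head results (27 voters total):
E vs F: F wins 16–11.
E vs G: G wins 20–7.
E vs H: H wins 16–11.
F vs G: F wins 16–11.
F vs H: F wins 19–8.
G vs H: H wins 16–11.
F beats each rival — E (16–11), G (16–11), H (19–8) — so F is the Condorcet winner.

F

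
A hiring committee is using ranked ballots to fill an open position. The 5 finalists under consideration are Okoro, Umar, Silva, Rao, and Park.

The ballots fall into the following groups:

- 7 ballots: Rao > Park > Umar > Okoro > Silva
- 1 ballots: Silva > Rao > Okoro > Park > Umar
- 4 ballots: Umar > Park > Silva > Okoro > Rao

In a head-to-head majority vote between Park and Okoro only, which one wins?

Ballots ranking Park above Okoro: 7+4 = 11.
Ballots ranking Okoro above Park: 1.
Park wins the head-to-head, 11–1.

Park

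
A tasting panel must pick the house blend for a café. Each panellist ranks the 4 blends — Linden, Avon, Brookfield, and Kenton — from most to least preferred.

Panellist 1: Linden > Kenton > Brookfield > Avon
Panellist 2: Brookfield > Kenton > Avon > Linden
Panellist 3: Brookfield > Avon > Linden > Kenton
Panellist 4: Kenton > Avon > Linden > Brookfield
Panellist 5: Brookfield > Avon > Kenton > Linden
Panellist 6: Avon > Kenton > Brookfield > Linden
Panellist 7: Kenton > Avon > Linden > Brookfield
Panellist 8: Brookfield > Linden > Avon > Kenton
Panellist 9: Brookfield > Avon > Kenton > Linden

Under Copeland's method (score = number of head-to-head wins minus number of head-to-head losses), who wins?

Brookfield

Pairwise results:
  Linden vs Avon: Avon wins 7–2.
  Linden vs Brookfield: Brookfield wins 6–3.
  Linden vs Kenton: Kenton wins 6–3.
  Avon vs Brookfield: Brookfield wins 6–3.
  Avon vs Kenton: Avon wins 5–4.
  Brookfield vs Kenton: Brookfield wins 5–4.
Copeland scores (wins − losses):
  Linden: 0 − 3 = -3
  Avon: 2 − 1 = 1
  Brookfield: 3 − 0 = 3
  Kenton: 1 − 2 = -1
Brookfield has the best Copeland score.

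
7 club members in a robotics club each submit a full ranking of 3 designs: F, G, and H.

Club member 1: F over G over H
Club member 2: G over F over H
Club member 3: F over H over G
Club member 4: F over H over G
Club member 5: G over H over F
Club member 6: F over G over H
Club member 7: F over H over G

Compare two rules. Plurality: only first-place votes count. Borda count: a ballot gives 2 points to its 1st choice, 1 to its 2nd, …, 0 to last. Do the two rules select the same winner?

Plurality first-place counts: F 5, G 2, H 0 → F.
Borda totals: F 11, G 6, H 4 → F.
The two rules agree on F.

Yes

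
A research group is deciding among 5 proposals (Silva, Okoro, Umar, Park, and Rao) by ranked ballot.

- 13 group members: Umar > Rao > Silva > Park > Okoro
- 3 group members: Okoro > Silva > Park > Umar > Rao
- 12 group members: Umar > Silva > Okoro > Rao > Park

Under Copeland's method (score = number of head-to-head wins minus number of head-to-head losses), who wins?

Pairwise results:
  Silva vs Okoro: Silva wins 25–3.
  Silva vs Umar: Umar wins 25–3.
  Silva vs Park: Silva wins 28–0.
  Silva vs Rao: Silva wins 15–13.
  Okoro vs Umar: Umar wins 25–3.
  Okoro vs Park: Okoro wins 15–13.
  Okoro vs Rao: Okoro wins 15–13.
  Umar vs Park: Umar wins 25–3.
  Umar vs Rao: Umar wins 28–0.
  Park vs Rao: Rao wins 25–3.
Copeland scores (wins − losses):
  Silva: 3 − 1 = 2
  Okoro: 2 − 2 = 0
  Umar: 4 − 0 = 4
  Park: 0 − 4 = -4
  Rao: 1 − 3 = -2
Umar has the best Copeland score.

Umar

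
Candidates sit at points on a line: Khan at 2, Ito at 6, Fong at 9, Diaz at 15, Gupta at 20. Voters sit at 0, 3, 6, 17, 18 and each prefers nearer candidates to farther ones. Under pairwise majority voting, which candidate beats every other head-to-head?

Ito

With single-peaked preferences on a line, the Condorcet winner is the candidate closest to the median voter.
The median voter (position 6) is closest to Ito at 6.
Check: Ito vs Fong — voters closer to Ito: 3 of 5.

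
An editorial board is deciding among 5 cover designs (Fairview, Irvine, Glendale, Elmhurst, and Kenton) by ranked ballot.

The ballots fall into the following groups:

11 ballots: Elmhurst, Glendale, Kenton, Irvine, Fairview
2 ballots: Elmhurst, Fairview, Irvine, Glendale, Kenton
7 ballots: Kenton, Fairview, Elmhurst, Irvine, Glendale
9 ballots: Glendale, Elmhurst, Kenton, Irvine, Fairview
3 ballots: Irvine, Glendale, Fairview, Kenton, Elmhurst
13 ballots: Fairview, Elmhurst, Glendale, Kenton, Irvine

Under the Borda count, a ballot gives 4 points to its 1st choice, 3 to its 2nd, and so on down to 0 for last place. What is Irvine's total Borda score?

43

Borda scores:
  Fairview: 11·0 + 2·3 + 7·3 + 9·0 + 3·2 + 13·4 = 85
  Irvine: 11·1 + 2·2 + 7·1 + 9·1 + 3·4 + 13·0 = 43
  Glendale: 11·3 + 2·1 + 7·0 + 9·4 + 3·3 + 13·2 = 106
  Elmhurst: 11·4 + 2·4 + 7·2 + 9·3 + 3·0 + 13·3 = 132
  Kenton: 11·2 + 2·0 + 7·4 + 9·2 + 3·1 + 13·1 = 84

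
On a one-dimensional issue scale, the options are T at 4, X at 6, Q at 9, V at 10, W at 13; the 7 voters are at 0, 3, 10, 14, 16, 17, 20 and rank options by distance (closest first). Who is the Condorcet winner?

W

With single-peaked preferences on a line, the Condorcet winner is the candidate closest to the median voter.
The median voter (position 14) is closest to W at 13.
Check: W vs Q — voters closer to W: 4 of 7.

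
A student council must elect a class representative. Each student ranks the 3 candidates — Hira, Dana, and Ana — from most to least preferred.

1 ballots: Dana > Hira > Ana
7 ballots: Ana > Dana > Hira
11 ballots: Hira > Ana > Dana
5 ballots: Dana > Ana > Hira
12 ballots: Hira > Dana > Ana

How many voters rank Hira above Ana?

Ballots ranking Hira above Ana: 1+11+12 = 24.
Ballots ranking Ana above Hira: 7+5 = 12.
So 24 of 36 voters prefer Hira to Ana.

24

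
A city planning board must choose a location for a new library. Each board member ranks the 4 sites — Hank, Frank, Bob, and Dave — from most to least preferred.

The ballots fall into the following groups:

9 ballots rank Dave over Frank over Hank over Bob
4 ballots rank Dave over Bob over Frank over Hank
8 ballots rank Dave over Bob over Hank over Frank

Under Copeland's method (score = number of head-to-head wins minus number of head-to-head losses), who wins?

Dave

Pairwise results:
  Hank vs Frank: Frank wins 13–8.
  Hank vs Bob: Bob wins 12–9.
  Hank vs Dave: Dave wins 21–0.
  Frank vs Bob: Bob wins 12–9.
  Frank vs Dave: Dave wins 21–0.
  Bob vs Dave: Dave wins 21–0.
Copeland scores (wins − losses):
  Hank: 0 − 3 = -3
  Frank: 1 − 2 = -1
  Bob: 2 − 1 = 1
  Dave: 3 − 0 = 3
Dave has the best Copeland score.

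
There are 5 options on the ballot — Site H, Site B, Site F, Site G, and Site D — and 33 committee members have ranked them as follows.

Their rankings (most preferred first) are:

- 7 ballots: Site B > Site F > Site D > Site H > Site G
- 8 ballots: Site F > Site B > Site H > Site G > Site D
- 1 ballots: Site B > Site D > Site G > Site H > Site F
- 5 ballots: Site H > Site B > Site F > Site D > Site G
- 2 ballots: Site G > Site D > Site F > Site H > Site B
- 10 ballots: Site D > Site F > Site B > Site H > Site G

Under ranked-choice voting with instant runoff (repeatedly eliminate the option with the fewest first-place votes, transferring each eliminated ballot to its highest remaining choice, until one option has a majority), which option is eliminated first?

Site G

Round 1: Site D 10, Site B 8, Site F 8, Site H 5, Site G 2. Site G has the fewest and is eliminated.
Round 2: Site D 12, Site B 8, Site F 8, Site H 5. Site H has the fewest and is eliminated.
Round 3: Site B 13, Site D 12, Site F 8. Site F has the fewest and is eliminated.
Round 4: Site B 21, Site D 12. Site B has a majority.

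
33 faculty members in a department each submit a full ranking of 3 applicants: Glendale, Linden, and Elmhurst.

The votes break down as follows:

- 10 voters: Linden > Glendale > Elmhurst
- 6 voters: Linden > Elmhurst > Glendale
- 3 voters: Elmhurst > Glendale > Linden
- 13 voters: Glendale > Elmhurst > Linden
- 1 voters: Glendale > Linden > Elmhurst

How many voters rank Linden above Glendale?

Ballots ranking Linden above Glendale: 10+6 = 16.
Ballots ranking Glendale above Linden: 3+13+1 = 17.
So 16 of 33 voters prefer Linden to Glendale.

16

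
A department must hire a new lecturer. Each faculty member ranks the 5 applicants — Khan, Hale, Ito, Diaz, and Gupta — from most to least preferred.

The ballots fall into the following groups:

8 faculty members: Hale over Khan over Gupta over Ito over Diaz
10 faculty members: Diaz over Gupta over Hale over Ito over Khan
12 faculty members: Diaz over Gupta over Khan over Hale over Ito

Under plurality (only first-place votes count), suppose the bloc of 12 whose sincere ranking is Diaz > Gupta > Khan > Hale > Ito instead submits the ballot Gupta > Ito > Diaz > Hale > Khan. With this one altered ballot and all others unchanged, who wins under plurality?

First-place totals with the altered ballot: Khan 0, Hale 8, Ito 0, Diaz 10, Gupta 12.
The switch changes the winner from Diaz to Gupta.

Gupta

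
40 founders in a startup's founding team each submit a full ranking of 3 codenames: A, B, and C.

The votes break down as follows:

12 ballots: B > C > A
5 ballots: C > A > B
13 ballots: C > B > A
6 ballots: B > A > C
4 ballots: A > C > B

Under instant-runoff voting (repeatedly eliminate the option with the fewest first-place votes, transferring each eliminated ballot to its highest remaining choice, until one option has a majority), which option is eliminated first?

Round 1: B 18, C 18, A 4. A has the fewest and is eliminated.
Round 2: C 22, B 18. C has a majority.

A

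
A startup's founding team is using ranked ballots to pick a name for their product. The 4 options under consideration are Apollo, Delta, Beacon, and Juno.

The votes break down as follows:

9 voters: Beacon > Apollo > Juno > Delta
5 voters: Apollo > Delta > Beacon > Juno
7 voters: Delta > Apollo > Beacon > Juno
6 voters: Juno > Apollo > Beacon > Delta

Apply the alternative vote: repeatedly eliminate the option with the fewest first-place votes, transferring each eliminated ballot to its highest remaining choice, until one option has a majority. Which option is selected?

Beacon

Round 1: Beacon 9, Delta 7, Juno 6, Apollo 5. Apollo has the fewest and is eliminated.
Round 2: Delta 12, Beacon 9, Juno 6. Juno has the fewest and is eliminated.
Round 3: Beacon 15, Delta 12. Beacon has a majority.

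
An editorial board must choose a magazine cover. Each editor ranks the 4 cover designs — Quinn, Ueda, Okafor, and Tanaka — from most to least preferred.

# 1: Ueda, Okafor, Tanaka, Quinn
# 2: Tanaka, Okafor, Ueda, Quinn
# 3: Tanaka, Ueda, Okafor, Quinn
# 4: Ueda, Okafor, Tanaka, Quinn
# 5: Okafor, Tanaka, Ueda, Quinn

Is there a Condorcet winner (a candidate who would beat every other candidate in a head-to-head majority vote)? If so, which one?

Head-to-head results (5 voters total):
Quinn vs Ueda: Ueda wins 5–0.
Quinn vs Okafor: Okafor wins 5–0.
Quinn vs Tanaka: Tanaka wins 5–0.
Ueda vs Okafor: Ueda wins 3–2.
Ueda vs Tanaka: Tanaka wins 3–2.
Okafor vs Tanaka: Okafor wins 3–2.
No candidate beats all others: Ueda beats Okafor beats Tanaka beats Ueda, a majority cycle.

No Condorcet winner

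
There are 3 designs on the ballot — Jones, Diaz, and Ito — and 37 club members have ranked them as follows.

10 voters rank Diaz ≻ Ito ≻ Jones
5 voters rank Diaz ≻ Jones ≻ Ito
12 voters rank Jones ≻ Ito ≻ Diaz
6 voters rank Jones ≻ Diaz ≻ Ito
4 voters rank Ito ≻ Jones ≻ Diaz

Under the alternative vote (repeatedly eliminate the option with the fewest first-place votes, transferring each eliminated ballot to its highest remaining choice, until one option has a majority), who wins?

Jones

Round 1: Jones 18, Diaz 15, Ito 4. Ito has the fewest and is eliminated.
Round 2: Jones 22, Diaz 15. Jones has a majority.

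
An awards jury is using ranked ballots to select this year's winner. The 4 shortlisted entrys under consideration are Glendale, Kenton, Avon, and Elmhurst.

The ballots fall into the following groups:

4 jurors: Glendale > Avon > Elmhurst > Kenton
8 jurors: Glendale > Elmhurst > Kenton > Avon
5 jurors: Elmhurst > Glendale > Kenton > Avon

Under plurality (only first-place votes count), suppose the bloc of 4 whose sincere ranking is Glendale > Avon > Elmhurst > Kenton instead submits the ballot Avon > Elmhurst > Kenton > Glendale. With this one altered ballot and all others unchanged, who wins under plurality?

First-place totals with the altered ballot: Glendale 8, Kenton 0, Avon 4, Elmhurst 5.
The winner is unchanged: still Glendale.

Glendale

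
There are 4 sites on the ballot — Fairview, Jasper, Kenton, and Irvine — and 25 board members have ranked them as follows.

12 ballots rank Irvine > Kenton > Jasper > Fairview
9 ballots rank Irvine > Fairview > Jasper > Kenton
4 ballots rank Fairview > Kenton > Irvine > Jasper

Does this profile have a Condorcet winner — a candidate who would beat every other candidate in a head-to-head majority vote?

Head-to-head results (25 voters total):
Fairview vs Jasper: Fairview wins 13–12.
Fairview vs Kenton: Fairview wins 13–12.
Fairview vs Irvine: Irvine wins 21–4.
Jasper vs Kenton: Kenton wins 16–9.
Jasper vs Irvine: Irvine wins 25–0.
Kenton vs Irvine: Irvine wins 21–4.
Irvine beats each rival — Fairview (21–4), Jasper (25–0), Kenton (21–4) — so Irvine is the Condorcet winner.

Yes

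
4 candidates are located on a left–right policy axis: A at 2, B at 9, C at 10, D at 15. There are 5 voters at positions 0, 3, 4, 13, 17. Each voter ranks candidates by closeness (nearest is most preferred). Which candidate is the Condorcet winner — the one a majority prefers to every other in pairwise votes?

A

With single-peaked preferences on a line, the Condorcet winner is the candidate closest to the median voter.
The median voter (position 4) is closest to A at 2.
Check: A vs B — voters closer to A: 3 of 5.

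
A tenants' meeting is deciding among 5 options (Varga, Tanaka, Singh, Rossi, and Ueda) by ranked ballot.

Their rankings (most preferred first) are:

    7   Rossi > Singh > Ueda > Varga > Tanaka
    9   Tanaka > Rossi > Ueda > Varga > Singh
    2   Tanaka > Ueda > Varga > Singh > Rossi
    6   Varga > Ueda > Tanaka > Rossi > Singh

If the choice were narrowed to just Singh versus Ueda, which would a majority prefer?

Ueda

Ballots ranking Singh above Ueda: 7.
Ballots ranking Ueda above Singh: 9+2+6 = 17.
Ueda wins the head-to-head, 17–7.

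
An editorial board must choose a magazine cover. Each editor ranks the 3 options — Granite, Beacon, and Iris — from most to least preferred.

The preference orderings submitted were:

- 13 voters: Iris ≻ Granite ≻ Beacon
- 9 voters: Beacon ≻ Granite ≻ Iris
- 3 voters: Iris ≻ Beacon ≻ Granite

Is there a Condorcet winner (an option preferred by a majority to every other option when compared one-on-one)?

Yes

Head-to-head results (25 voters total):
Granite vs Beacon: Granite wins 13–12.
Granite vs Iris: Iris wins 16–9.
Beacon vs Iris: Iris wins 16–9.
Iris beats each rival — Granite (16–9), Beacon (16–9) — so Iris is the Condorcet winner.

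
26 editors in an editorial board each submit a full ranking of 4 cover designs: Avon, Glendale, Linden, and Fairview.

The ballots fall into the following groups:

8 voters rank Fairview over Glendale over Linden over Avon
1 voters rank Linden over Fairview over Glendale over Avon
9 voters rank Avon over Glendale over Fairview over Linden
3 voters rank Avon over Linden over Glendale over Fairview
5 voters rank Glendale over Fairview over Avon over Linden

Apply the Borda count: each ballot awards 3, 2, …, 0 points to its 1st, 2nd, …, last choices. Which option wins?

Glendale

Borda scores:
  Avon: 8·0 + 0 + 9·3 + 3·3 + 5·1 = 41
  Glendale: 8·2 + 1 + 9·2 + 3·1 + 5·3 = 53
  Linden: 8·1 + 3 + 9·0 + 3·2 + 5·0 = 17
  Fairview: 8·3 + 2 + 9·1 + 3·0 + 5·2 = 45
Glendale has the highest total.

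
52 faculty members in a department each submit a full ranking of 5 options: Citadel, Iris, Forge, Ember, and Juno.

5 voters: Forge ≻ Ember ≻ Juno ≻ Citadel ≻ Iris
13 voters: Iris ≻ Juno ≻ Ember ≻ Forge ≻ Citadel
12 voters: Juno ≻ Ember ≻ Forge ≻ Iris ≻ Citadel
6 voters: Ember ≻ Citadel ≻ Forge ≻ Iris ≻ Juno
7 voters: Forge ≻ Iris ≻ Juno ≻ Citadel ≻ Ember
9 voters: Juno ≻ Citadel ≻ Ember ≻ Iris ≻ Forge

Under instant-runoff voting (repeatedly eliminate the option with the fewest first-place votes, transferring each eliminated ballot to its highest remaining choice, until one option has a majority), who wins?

Juno

Round 1: Juno 21, Iris 13, Forge 12, Ember 6, Citadel 0. Citadel has the fewest and is eliminated.
Round 2: Juno 21, Iris 13, Forge 12, Ember 6. Ember has the fewest and is eliminated.
Round 3: Juno 21, Forge 18, Iris 13. Iris has the fewest and is eliminated.
Round 4: Juno 34, Forge 18. Juno has a majority.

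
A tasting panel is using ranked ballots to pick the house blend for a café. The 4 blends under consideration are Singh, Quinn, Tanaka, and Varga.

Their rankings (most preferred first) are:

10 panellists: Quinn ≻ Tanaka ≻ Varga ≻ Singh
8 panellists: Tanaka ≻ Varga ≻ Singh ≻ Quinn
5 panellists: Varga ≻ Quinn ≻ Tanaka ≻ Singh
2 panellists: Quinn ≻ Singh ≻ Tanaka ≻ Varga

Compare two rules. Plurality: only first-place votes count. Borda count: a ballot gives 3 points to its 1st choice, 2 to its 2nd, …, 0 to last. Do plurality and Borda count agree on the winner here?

Plurality first-place counts: Singh 0, Quinn 12, Tanaka 8, Varga 5 → Quinn.
Borda totals: Singh 12, Quinn 46, Tanaka 51, Varga 41 → Tanaka.
The two rules disagree: plurality picks Quinn, Borda picks Tanaka.

No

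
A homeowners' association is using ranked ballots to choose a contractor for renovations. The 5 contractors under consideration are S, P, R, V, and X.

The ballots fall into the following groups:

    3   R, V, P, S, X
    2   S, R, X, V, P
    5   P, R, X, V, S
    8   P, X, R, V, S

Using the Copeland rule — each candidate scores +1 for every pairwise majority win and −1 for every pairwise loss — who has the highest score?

P

Pairwise results:
  S vs P: P wins 16–2.
  S vs R: R wins 16–2.
  S vs V: V wins 16–2.
  S vs X: X wins 13–5.
  P vs R: P wins 13–5.
  P vs V: P wins 13–5.
  P vs X: P wins 16–2.
  R vs V: R wins 18–0.
  R vs X: R wins 10–8.
  V vs X: X wins 15–3.
Copeland scores (wins − losses):
  S: 0 − 4 = -4
  P: 4 − 0 = 4
  R: 3 − 1 = 2
  V: 1 − 3 = -2
  X: 2 − 2 = 0
P has the best Copeland score.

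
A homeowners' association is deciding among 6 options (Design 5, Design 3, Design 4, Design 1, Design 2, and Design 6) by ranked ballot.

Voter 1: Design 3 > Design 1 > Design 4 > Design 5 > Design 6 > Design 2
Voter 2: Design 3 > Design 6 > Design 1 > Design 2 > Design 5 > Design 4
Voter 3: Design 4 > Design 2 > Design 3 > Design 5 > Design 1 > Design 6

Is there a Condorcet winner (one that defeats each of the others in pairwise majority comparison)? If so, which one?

Head-to-head results (3 voters total):
Design 5 vs Design 3: Design 3 wins 3–0.
Design 5 vs Design 4: Design 4 wins 2–1.
Design 5 vs Design 1: Design 1 wins 2–1.
Design 5 vs Design 2: Design 2 wins 2–1.
Design 5 vs Design 6: Design 5 wins 2–1.
Design 3 vs Design 4: Design 3 wins 2–1.
Design 3 vs Design 1: Design 3 wins 3–0.
Design 3 vs Design 2: Design 3 wins 2–1.
Design 3 vs Design 6: Design 3 wins 3–0.
Design 4 vs Design 1: Design 1 wins 2–1.
Design 4 vs Design 2: Design 4 wins 2–1.
Design 4 vs Design 6: Design 4 wins 2–1.
Design 1 vs Design 2: Design 1 wins 2–1.
Design 1 vs Design 6: Design 1 wins 2–1.
Design 2 vs Design 6: Design 6 wins 2–1.
Design 3 beats each rival — Design 5 (3–0), Design 4 (2–1), Design 1 (3–0), Design 2 (2–1), Design 6 (3–0) — so Design 3 is the Condorcet winner.

Design 3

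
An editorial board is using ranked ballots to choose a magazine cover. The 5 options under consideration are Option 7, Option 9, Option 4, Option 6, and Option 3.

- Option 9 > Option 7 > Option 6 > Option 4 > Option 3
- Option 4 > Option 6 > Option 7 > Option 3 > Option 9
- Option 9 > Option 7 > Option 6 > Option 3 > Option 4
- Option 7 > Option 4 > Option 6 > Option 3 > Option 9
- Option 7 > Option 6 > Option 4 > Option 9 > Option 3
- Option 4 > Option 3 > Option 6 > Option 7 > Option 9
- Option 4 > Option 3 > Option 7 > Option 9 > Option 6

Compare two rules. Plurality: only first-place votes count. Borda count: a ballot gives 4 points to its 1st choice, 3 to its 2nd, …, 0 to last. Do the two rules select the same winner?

No

Plurality first-place counts: Option 7 2, Option 9 2, Option 4 3, Option 6 0, Option 3 0 → Option 4.
Borda totals: Option 7 19, Option 9 10, Option 4 18, Option 6 14, Option 3 9 → Option 7.
The two rules disagree: plurality picks Option 4, Borda picks Option 7.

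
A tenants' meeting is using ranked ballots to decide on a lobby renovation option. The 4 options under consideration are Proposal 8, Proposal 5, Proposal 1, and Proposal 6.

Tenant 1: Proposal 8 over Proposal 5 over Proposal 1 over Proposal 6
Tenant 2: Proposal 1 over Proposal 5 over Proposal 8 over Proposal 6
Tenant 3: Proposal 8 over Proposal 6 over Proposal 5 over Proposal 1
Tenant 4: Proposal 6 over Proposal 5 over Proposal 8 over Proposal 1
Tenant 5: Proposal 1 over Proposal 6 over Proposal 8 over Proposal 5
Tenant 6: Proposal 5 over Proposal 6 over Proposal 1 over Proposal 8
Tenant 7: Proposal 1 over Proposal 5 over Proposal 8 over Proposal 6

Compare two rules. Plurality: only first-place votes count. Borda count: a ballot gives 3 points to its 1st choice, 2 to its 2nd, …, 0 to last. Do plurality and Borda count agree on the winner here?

No

Plurality first-place counts: Proposal 8 2, Proposal 5 1, Proposal 1 3, Proposal 6 1 → Proposal 1.
Borda totals: Proposal 8 10, Proposal 5 12, Proposal 1 11, Proposal 6 9 → Proposal 5.
The two rules disagree: plurality picks Proposal 1, Borda picks Proposal 5.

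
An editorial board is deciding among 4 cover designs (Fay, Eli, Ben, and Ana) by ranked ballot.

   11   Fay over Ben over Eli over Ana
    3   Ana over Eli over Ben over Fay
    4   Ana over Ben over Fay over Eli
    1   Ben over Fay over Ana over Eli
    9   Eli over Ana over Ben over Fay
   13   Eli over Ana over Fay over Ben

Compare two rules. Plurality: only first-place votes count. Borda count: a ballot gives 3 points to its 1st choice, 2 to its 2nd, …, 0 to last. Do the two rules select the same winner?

Yes

Plurality first-place counts: Fay 11, Eli 22, Ben 1, Ana 7 → Eli.
Borda totals: Fay 52, Eli 83, Ben 45, Ana 66 → Eli.
The two rules agree on Eli.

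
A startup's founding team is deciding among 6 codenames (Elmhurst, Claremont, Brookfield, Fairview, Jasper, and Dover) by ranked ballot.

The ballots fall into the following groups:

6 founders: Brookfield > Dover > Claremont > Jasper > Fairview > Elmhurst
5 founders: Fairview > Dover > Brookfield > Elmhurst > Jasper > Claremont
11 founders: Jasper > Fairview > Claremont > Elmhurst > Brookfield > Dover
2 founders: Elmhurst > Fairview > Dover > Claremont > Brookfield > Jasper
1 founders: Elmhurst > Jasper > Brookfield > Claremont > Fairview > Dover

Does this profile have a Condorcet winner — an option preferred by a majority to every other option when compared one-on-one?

Head-to-head results (25 voters total):
Elmhurst vs Claremont: Claremont wins 17–8.
Elmhurst vs Brookfield: Elmhurst wins 14–11.
Elmhurst vs Fairview: Fairview wins 22–3.
Elmhurst vs Jasper: Jasper wins 17–8.
Elmhurst vs Dover: Elmhurst wins 14–11.
Claremont vs Brookfield: Claremont wins 13–12.
Claremont vs Fairview: Fairview wins 18–7.
Claremont vs Jasper: Jasper wins 17–8.
Claremont vs Dover: Dover wins 13–12.
Brookfield vs Fairview: Fairview wins 18–7.
Brookfield vs Jasper: Brookfield wins 13–12.
Brookfield vs Dover: Brookfield wins 18–7.
Fairview vs Jasper: Jasper wins 18–7.
Fairview vs Dover: Fairview wins 19–6.
Jasper vs Dover: Dover wins 13–12.
No candidate beats all others: Elmhurst beats Dover beats Claremont beats Elmhurst, a majority cycle.

No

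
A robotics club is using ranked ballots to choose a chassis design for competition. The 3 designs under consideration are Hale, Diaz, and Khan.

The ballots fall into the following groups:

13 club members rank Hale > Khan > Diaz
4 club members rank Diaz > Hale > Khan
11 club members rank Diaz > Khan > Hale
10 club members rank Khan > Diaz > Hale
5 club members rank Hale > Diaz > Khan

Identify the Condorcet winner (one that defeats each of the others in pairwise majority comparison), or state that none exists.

Head-to-head results (43 voters total):
Hale vs Diaz: Diaz wins 25–18.
Hale vs Khan: Hale wins 22–21.
Diaz vs Khan: Khan wins 23–20.
No candidate beats all others: Hale beats Khan beats Diaz beats Hale, a majority cycle.

No Condorcet winner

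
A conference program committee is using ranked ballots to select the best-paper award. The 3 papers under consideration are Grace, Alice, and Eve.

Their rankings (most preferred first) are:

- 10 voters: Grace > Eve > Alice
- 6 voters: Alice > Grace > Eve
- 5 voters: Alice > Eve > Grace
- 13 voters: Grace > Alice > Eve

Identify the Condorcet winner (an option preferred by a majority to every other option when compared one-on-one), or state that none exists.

Grace

Head-to-head results (34 voters total):
Grace vs Alice: Grace wins 23–11.
Grace vs Eve: Grace wins 29–5.
Alice vs Eve: Alice wins 24–10.
Grace beats each rival — Alice (23–11), Eve (29–5) — so Grace is the Condorcet winner.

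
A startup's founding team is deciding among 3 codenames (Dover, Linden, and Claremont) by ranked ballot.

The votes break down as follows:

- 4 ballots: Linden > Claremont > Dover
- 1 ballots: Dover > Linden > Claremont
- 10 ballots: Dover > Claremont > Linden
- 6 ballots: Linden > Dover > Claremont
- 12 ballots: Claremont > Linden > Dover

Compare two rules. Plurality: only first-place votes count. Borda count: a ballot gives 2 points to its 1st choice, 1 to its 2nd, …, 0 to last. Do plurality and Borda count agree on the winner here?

Yes

Plurality first-place counts: Dover 11, Linden 10, Claremont 12 → Claremont.
Borda totals: Dover 28, Linden 33, Claremont 38 → Claremont.
The two rules agree on Claremont.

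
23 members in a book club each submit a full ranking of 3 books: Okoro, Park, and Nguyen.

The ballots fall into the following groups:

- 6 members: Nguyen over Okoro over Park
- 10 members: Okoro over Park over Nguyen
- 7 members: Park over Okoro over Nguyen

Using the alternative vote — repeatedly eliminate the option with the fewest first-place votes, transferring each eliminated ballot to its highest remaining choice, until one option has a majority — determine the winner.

Round 1: Okoro 10, Park 7, Nguyen 6. Nguyen has the fewest and is eliminated.
Round 2: Okoro 16, Park 7. Okoro has a majority.

Okoro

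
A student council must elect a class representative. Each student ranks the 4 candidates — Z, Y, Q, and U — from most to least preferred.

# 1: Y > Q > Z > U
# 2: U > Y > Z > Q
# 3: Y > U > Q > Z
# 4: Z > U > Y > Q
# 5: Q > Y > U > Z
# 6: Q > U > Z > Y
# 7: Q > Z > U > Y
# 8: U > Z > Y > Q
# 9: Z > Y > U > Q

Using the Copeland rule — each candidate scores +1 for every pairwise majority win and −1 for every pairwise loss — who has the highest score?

U

Pairwise results:
  Z vs Y: Z wins 5–4.
  Z vs Q: Q wins 5–4.
  Z vs U: U wins 5–4.
  Y vs Q: Y wins 6–3.
  Y vs U: U wins 5–4.
  Q vs U: U wins 5–4.
Copeland scores (wins − losses):
  Z: 1 − 2 = -1
  Y: 1 − 2 = -1
  Q: 1 − 2 = -1
  U: 3 − 0 = 3
U has the best Copeland score.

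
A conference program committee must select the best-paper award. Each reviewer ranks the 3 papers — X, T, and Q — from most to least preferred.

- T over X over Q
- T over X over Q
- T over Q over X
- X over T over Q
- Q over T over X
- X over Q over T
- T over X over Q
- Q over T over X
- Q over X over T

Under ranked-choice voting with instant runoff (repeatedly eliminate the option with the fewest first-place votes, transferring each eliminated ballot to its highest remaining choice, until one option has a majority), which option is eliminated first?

X

Round 1: T 4, Q 3, X 2. X has the fewest and is eliminated.
Round 2: T 5, Q 4. T has a majority.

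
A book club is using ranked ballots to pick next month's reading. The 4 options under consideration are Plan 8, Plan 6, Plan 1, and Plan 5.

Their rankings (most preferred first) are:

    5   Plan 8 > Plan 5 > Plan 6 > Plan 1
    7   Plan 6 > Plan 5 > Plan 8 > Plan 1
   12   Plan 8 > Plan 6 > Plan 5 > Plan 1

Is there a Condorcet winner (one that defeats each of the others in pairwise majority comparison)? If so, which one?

Head-to-head results (24 voters total):
Plan 8 vs Plan 6: Plan 8 wins 17–7.
Plan 8 vs Plan 1: Plan 8 wins 24–0.
Plan 8 vs Plan 5: Plan 8 wins 17–7.
Plan 6 vs Plan 1: Plan 6 wins 24–0.
Plan 6 vs Plan 5: Plan 6 wins 19–5.
Plan 1 vs Plan 5: Plan 5 wins 24–0.
Plan 8 beats each rival — Plan 6 (17–7), Plan 1 (24–0), Plan 5 (17–7) — so Plan 8 is the Condorcet winner.

Plan 8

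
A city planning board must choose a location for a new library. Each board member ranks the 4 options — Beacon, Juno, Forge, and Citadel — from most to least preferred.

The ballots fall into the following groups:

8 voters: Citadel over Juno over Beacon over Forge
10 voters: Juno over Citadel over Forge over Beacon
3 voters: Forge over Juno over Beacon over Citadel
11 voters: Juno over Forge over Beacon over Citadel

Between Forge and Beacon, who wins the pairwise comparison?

Ballots ranking Forge above Beacon: 10+3+11 = 24.
Ballots ranking Beacon above Forge: 8.
Forge wins the head-to-head, 24–8.

Forge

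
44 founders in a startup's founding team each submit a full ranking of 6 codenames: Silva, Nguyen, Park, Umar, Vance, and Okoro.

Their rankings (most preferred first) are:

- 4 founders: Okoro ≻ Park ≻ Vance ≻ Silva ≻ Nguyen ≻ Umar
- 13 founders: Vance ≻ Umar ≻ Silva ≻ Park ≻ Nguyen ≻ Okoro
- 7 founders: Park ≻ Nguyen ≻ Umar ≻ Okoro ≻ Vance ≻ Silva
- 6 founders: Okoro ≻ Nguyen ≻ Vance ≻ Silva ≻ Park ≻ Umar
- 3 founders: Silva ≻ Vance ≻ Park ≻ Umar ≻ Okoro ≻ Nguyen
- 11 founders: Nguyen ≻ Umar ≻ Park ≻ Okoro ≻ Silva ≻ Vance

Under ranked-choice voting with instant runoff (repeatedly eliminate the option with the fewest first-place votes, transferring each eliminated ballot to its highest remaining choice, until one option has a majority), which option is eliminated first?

Umar

Round 1: Vance 13, Nguyen 11, Okoro 10, Park 7, Silva 3, Umar 0. Umar has the fewest and is eliminated.
Round 2: Vance 13, Nguyen 11, Okoro 10, Park 7, Silva 3. Silva has the fewest and is eliminated.
Round 3: Vance 16, Nguyen 11, Okoro 10, Park 7. Park has the fewest and is eliminated.
Round 4: Nguyen 18, Vance 16, Okoro 10. Okoro has the fewest and is eliminated.
Round 5: Nguyen 24, Vance 20. Nguyen has a majority.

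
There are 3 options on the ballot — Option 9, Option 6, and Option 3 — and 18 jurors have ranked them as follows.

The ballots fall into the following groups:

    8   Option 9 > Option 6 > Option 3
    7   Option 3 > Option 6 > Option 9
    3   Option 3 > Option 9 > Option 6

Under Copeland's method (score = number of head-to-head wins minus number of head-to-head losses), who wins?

Pairwise results:
  Option 9 vs Option 6: Option 9 wins 11–7.
  Option 9 vs Option 3: Option 3 wins 10–8.
  Option 6 vs Option 3: Option 3 wins 10–8.
Copeland scores (wins − losses):
  Option 9: 1 − 1 = 0
  Option 6: 0 − 2 = -2
  Option 3: 2 − 0 = 2
Option 3 has the best Copeland score.

Option 3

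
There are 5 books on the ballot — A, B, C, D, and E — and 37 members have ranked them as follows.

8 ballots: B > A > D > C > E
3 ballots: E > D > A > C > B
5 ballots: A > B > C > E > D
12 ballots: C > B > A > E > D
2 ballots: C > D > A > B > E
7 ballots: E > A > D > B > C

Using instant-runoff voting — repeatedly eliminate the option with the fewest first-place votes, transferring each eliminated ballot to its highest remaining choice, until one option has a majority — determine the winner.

B

Round 1: C 14, E 10, B 8, A 5, D 0. D has the fewest and is eliminated.
Round 2: C 14, E 10, B 8, A 5. A has the fewest and is eliminated.
Round 3: C 14, B 13, E 10. E has the fewest and is eliminated.
Round 4: B 20, C 17. B has a majority.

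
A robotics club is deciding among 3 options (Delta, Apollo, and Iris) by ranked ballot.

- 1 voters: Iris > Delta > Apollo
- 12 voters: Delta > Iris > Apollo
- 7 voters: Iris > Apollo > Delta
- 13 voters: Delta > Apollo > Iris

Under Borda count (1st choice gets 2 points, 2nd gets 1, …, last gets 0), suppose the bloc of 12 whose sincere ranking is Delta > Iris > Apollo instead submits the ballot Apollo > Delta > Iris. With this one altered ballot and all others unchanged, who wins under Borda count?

Apollo

Borda totals with the altered ballot: Delta 39, Apollo 44, Iris 16.
The switch changes the winner from Delta to Apollo.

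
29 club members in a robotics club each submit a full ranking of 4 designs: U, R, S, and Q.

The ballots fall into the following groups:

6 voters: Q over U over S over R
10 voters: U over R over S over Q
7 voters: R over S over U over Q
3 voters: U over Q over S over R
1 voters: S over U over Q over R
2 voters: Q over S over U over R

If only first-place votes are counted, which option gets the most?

First-place vote totals:
  U: 13
  R: 7
  S: 1
  Q: 8
U has the most first-place votes.

U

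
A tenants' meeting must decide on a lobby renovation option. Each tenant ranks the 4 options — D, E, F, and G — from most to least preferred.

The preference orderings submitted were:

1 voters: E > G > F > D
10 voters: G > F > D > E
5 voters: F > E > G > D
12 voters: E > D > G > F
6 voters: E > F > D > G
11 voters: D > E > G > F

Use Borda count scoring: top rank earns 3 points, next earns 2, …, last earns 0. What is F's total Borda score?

Borda scores:
  D: 0 + 10·1 + 5·0 + 12·2 + 6·1 + 11·3 = 73
  E: 3 + 10·0 + 5·2 + 12·3 + 6·3 + 11·2 = 89
  F: 1 + 10·2 + 5·3 + 12·0 + 6·2 + 11·0 = 48
  G: 2 + 10·3 + 5·1 + 12·1 + 6·0 + 11·1 = 60

48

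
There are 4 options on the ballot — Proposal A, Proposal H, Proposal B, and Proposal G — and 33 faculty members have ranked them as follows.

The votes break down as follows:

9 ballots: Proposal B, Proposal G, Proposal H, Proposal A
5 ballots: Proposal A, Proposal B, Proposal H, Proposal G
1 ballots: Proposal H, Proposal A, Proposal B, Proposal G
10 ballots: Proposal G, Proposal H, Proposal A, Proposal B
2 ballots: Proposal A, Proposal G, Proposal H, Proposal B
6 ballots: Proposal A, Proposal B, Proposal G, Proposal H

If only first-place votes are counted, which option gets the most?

Proposal A

First-place vote totals:
  Proposal A: 13
  Proposal H: 1
  Proposal B: 9
  Proposal G: 10
Proposal A has the most first-place votes.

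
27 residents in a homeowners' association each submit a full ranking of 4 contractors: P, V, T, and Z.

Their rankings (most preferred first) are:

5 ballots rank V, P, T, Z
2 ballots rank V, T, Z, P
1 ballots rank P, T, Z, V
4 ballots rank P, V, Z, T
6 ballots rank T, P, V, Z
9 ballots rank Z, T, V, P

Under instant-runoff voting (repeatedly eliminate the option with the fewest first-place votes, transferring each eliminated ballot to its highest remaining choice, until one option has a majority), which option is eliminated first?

P

Round 1: Z 9, V 7, T 6, P 5. P has the fewest and is eliminated.
Round 2: V 11, Z 9, T 7. T has the fewest and is eliminated.
Round 3: V 17, Z 10. V has a majority.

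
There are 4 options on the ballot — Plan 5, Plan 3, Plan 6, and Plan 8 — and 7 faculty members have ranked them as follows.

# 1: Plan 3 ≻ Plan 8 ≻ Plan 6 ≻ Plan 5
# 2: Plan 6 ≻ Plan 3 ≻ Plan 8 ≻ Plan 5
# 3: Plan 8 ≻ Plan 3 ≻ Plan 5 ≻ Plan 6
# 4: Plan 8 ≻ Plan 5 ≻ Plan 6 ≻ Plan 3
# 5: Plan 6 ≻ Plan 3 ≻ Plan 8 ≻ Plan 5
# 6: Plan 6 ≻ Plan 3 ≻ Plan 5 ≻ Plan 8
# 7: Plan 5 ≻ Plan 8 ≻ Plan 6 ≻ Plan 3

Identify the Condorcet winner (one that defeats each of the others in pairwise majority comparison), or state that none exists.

Head-to-head results (7 voters total):
Plan 5 vs Plan 3: Plan 3 wins 5–2.
Plan 5 vs Plan 6: Plan 6 wins 4–3.
Plan 5 vs Plan 8: Plan 8 wins 5–2.
Plan 3 vs Plan 6: Plan 6 wins 5–2.
Plan 3 vs Plan 8: Plan 3 wins 4–3.
Plan 6 vs Plan 8: Plan 8 wins 4–3.
No candidate beats all others: Plan 3 beats Plan 8 beats Plan 6 beats Plan 3, a majority cycle.

None — there is no Condorcet winner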